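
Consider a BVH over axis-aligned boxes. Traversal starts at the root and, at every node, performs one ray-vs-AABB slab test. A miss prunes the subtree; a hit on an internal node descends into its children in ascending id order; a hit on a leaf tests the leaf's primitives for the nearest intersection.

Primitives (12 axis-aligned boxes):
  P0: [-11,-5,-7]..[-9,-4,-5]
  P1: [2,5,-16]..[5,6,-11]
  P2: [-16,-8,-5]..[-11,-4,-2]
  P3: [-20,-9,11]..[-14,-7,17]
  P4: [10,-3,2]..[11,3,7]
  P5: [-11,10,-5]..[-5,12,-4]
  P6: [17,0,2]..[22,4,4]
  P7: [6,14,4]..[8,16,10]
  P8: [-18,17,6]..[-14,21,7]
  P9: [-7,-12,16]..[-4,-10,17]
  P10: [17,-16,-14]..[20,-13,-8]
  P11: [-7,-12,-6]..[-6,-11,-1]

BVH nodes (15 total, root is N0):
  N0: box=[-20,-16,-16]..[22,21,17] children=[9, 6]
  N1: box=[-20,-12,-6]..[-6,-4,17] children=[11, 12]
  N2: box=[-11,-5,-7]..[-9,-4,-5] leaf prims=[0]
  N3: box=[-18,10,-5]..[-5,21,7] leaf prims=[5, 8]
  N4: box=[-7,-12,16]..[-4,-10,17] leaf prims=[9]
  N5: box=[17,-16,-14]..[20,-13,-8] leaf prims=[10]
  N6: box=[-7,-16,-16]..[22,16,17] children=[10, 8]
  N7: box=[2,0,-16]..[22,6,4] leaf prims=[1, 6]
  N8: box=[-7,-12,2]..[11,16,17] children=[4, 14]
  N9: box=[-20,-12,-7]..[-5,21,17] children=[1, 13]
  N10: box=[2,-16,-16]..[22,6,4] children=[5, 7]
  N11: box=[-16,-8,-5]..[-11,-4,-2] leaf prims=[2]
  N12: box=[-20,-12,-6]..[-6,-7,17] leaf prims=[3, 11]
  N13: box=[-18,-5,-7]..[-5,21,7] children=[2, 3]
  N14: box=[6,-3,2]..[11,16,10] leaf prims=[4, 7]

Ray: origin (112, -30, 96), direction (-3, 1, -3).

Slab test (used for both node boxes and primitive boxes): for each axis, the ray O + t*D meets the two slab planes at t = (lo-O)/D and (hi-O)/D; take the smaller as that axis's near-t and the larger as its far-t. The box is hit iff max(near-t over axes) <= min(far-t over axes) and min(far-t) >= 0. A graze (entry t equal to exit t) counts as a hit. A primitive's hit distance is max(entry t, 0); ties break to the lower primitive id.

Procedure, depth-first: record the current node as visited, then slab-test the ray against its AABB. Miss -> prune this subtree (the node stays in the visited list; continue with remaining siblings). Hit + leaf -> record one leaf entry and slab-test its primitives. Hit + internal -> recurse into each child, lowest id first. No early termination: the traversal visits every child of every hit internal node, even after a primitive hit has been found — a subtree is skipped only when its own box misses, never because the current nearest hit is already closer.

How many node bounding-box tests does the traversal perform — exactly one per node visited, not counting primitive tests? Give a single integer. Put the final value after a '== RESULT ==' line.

Traverse from the root:
N0 x:[30,44] y:[14,51] z:[79/3,112/3] -> hit [30,112/3], descend [6, 9]
  N6 x:[30,119/3] y:[14,46] z:[79/3,112/3] -> hit [30,112/3], descend [8, 10]
    N8 x:[101/3,119/3] y:[18,46] z:[79/3,94/3] -> miss, prune
    N10 x:[30,110/3] y:[14,36] z:[92/3,112/3] -> hit [92/3,36], descend [5, 7]
      N5 x:[92/3,95/3] y:[14,17] z:[104/3,110/3] -> miss, prune
      N7 x:[30,110/3] y:[30,36] z:[92/3,112/3] -> hit [92/3,36] leaf, test {P1@t=107/3, P6@t=92/3}
  N9 x:[39,44] y:[18,51] z:[79/3,103/3] -> miss, prune

Visited [0, 6, 8, 10, 5, 7, 9]. Tests: 7 box, 1 leaf. Nearest: P6.

== RESULT ==
7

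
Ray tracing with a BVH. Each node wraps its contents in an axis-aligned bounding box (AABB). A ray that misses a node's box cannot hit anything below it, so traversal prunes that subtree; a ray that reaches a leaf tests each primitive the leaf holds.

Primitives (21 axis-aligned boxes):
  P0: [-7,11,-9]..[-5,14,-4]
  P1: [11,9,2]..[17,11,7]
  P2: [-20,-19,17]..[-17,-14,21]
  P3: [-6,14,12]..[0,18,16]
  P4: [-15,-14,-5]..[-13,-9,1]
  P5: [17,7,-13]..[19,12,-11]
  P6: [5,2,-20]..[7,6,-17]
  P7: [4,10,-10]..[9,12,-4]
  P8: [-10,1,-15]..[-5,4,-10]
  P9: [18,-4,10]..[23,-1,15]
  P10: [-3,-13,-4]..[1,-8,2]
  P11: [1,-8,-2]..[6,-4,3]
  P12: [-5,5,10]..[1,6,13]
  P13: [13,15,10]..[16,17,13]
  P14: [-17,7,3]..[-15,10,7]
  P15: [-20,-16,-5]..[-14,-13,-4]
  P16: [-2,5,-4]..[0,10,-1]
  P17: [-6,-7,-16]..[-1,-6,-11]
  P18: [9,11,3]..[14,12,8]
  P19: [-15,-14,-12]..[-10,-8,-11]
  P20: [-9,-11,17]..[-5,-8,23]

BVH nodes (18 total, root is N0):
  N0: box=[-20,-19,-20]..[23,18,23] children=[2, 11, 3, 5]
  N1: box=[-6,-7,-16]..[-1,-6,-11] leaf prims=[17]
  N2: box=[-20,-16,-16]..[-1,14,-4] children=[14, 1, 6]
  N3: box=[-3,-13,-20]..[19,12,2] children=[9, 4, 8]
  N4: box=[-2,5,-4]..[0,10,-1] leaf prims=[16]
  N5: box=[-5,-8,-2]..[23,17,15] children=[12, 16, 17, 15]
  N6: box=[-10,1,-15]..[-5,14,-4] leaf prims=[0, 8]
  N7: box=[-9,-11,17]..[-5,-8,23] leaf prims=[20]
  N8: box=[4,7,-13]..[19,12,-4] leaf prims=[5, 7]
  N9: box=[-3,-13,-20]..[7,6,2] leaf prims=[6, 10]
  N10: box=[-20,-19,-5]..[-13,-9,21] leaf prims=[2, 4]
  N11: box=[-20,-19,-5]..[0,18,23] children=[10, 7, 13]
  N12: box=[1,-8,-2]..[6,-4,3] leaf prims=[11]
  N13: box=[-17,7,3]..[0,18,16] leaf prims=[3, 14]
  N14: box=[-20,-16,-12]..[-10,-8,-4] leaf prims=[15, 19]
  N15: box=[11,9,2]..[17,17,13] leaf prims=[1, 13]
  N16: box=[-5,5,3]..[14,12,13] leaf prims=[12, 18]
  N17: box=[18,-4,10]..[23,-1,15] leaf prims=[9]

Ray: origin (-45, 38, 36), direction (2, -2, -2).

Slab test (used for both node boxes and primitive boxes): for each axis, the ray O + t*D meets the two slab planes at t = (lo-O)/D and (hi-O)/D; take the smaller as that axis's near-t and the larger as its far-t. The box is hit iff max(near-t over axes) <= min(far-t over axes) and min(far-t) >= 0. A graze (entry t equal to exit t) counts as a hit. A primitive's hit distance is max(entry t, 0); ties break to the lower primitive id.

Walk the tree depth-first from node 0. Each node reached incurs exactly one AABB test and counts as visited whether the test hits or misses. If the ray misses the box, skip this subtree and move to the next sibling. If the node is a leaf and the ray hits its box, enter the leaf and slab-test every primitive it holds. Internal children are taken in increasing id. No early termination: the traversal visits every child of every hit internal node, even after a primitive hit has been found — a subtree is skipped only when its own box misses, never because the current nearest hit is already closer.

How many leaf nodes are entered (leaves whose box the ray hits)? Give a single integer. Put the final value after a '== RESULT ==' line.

Traverse from the root:
N0 x:[25/2,34] y:[10,57/2] z:[13/2,28] -> hit [25/2,28], descend [2, 3, 5, 11]
  N2 x:[25/2,22] y:[12,27] z:[20,26] -> hit [20,22], descend [1, 6, 14]
    N1 x:[39/2,22] y:[22,45/2] z:[47/2,26] -> miss, prune
    N6 x:[35/2,20] y:[12,37/2] z:[20,51/2] -> miss, prune
    N14 x:[25/2,35/2] y:[23,27] z:[20,24] -> miss, prune
  N3 x:[21,32] y:[13,51/2] z:[17,28] -> hit [21,51/2], descend [4, 8, 9]
    N4 x:[43/2,45/2] y:[14,33/2] z:[37/2,20] -> miss, prune
    N8 x:[49/2,32] y:[13,31/2] z:[20,49/2] -> miss, prune
    N9 x:[21,26] y:[16,51/2] z:[17,28] -> hit [21,51/2] leaf, test {P6(miss), P10(miss)}
  N5 x:[20,34] y:[21/2,23] z:[21/2,19] -> miss, prune
  N11 x:[25/2,45/2] y:[10,57/2] z:[13/2,41/2] -> hit [25/2,41/2], descend [7, 10, 13]
    N7 x:[18,20] y:[23,49/2] z:[13/2,19/2] -> miss, prune
    N10 x:[25/2,16] y:[47/2,57/2] z:[15/2,41/2] -> miss, prune
    N13 x:[14,45/2] y:[10,31/2] z:[10,33/2] -> hit [14,31/2] leaf, test {P3(miss), P14@t=29/2}

Summary -> nodes [0, 2, 1, 6, 14, 3, 4, 8, 9, 5, 11, 7, 10, 13]; box-tests=14; leaf-entries=2; first=P14

== RESULT ==
2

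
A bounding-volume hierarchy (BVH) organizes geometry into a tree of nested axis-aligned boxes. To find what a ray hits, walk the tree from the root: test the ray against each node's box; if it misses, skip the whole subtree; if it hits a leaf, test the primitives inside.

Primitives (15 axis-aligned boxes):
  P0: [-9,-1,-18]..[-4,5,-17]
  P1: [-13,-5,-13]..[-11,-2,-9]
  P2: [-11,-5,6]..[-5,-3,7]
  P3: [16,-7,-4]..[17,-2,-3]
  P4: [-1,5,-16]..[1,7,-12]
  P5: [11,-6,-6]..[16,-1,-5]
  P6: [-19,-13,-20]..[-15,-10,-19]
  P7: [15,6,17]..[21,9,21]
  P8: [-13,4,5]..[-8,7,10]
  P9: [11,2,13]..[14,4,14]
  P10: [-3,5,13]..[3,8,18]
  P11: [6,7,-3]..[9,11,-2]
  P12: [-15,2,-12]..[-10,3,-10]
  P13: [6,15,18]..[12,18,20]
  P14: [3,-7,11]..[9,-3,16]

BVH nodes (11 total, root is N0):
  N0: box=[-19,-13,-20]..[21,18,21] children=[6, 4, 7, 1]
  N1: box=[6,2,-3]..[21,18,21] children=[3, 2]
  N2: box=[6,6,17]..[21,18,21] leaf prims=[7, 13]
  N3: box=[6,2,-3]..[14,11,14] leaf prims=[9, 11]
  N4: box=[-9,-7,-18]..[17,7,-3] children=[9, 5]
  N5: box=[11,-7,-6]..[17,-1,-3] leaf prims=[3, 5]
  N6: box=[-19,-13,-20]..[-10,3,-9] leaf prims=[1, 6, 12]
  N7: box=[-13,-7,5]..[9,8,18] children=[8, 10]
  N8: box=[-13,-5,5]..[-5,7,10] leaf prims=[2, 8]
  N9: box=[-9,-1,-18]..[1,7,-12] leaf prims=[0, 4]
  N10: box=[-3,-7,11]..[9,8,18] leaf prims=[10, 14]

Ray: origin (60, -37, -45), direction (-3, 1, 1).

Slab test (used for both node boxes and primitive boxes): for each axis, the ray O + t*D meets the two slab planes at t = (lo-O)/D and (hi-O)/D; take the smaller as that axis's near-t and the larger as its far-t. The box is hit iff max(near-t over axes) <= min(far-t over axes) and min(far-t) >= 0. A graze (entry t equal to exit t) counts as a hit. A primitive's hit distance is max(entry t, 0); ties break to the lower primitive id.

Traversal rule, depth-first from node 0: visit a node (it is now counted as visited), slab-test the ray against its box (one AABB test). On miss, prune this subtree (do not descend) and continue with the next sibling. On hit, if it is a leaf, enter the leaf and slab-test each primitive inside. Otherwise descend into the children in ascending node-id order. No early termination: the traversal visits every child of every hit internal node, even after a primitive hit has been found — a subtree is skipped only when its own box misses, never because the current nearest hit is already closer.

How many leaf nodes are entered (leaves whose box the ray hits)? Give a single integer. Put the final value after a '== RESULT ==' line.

Traverse from the root:
N0 x:[13,79/3] y:[24,55] z:[25,66] -> hit [25,79/3], descend [1, 4, 6, 7]
  N1 x:[13,18] y:[39,55] z:[42,66] -> miss, prune
  N4 x:[43/3,23] y:[30,44] z:[27,42] -> miss, prune
  N6 x:[70/3,79/3] y:[24,40] z:[25,36] -> hit [25,79/3] leaf, test {P1(miss), P6@t=25, P12(miss)}
  N7 x:[17,73/3] y:[30,45] z:[50,63] -> miss, prune

order=[0, 1, 4, 6, 7]  |boxes|=5  |leaves|=1  hit=P6

== RESULT ==
1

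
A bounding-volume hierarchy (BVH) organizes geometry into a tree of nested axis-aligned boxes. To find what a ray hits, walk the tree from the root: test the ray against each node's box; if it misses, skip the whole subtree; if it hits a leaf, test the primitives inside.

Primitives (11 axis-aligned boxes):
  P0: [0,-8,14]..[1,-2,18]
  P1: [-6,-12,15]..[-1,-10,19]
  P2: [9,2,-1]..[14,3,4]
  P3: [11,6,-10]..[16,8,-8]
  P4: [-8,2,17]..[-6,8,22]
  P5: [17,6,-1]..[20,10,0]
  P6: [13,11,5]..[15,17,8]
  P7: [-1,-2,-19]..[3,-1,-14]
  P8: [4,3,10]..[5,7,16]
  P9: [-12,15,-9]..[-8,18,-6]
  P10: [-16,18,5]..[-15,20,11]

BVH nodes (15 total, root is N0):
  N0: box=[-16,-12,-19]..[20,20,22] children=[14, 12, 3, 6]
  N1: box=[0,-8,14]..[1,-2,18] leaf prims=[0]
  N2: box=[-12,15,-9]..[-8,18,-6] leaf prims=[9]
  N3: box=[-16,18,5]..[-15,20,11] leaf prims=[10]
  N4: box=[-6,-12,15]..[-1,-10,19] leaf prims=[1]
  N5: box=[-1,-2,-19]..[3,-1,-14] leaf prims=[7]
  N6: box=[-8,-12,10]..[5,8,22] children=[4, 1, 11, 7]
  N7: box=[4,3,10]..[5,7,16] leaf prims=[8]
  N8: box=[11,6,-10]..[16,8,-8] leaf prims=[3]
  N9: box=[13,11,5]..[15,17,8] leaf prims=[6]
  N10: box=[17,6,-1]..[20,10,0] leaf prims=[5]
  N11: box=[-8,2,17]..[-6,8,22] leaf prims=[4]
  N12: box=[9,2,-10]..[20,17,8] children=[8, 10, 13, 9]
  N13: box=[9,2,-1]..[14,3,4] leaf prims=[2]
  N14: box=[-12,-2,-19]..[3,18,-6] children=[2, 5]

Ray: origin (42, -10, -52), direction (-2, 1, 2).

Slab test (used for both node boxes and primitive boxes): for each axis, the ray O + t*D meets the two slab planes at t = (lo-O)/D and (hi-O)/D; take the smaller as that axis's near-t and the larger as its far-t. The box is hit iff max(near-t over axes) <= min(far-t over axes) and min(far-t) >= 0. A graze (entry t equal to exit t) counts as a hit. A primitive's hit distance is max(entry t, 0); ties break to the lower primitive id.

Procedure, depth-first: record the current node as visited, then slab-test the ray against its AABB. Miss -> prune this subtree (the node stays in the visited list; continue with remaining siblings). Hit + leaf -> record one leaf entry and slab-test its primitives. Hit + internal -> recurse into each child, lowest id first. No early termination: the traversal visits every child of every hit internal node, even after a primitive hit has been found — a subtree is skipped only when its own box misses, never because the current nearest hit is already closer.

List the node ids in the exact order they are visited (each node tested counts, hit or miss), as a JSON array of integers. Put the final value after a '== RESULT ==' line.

Walk:
N0 x:[11,29] y:[-2,30] z:[33/2,37] -> hit [33/2,29], descend [3, 6, 12, 14]
  N3 x:[57/2,29] y:[28,30] z:[57/2,63/2] -> hit [57/2,29] leaf, test {P10@t=57/2}
  N6 x:[37/2,25] y:[-2,18] z:[31,37] -> miss, prune
  N12 x:[11,33/2] y:[12,27] z:[21,30] -> miss, prune
  N14 x:[39/2,27] y:[8,28] z:[33/2,23] -> hit [39/2,23], descend [2, 5]
    N2 x:[25,27] y:[25,28] z:[43/2,23] -> miss, prune
    N5 x:[39/2,43/2] y:[8,9] z:[33/2,19] -> miss, prune

Summary -> nodes [0, 3, 6, 12, 14, 2, 5]; box-tests=7; leaf-entries=1; first=P10

== RESULT ==
[0, 3, 6, 12, 14, 2, 5]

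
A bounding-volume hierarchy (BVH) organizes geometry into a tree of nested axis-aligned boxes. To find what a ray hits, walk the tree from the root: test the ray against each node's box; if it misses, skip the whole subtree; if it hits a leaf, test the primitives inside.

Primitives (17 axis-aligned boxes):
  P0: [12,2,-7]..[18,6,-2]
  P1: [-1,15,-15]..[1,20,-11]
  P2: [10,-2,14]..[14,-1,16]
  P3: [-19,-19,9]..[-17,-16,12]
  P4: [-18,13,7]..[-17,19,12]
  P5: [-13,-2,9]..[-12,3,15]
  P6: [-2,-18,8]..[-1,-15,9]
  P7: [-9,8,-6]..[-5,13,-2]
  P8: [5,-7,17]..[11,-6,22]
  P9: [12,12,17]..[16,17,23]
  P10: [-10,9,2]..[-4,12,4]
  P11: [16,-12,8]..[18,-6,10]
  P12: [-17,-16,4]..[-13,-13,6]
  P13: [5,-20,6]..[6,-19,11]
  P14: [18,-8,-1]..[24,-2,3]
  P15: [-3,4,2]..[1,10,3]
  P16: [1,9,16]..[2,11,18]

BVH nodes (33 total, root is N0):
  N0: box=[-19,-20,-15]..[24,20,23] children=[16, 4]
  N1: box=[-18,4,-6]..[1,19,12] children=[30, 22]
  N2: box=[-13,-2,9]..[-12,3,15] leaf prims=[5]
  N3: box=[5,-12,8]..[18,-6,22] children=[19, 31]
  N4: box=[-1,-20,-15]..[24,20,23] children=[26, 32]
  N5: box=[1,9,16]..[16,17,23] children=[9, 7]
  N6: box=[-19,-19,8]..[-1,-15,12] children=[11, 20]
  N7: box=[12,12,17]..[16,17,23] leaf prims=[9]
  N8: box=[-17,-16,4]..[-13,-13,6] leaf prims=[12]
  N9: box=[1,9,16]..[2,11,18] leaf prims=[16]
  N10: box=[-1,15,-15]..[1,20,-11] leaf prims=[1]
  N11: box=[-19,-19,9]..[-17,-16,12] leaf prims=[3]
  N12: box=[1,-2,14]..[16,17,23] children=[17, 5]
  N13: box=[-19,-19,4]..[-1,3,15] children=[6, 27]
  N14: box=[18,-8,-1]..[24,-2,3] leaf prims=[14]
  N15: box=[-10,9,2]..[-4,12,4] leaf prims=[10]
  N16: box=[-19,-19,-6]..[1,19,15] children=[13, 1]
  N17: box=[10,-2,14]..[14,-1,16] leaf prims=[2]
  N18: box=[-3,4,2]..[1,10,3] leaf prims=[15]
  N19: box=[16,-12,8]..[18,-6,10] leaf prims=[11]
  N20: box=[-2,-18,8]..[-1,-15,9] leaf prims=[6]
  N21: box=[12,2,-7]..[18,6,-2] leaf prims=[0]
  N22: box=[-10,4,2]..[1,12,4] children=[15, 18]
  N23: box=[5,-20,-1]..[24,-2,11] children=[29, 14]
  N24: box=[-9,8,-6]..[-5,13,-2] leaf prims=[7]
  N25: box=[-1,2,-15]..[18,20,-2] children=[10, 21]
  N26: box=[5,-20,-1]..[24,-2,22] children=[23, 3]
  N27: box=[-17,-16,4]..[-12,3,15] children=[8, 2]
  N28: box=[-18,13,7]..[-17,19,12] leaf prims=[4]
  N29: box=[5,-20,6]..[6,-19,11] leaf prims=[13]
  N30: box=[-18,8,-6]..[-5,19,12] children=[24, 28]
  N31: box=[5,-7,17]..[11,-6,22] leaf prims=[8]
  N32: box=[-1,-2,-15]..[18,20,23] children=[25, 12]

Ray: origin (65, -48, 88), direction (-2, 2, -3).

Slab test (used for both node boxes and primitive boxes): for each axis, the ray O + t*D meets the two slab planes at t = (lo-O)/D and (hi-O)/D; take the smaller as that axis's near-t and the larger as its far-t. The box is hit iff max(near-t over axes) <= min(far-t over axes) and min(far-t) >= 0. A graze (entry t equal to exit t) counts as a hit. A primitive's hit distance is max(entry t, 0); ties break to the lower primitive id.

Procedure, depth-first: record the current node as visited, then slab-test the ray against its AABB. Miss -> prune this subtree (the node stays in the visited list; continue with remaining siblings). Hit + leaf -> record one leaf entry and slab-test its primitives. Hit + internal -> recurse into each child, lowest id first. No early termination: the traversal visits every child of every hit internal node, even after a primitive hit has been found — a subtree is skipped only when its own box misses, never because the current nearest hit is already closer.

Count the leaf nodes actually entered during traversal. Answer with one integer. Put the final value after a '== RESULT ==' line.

Walk:
N0 x:[41/2,42] y:[14,34] z:[65/3,103/3] -> hit [65/3,34], descend [4, 16]
  N4 x:[41/2,33] y:[14,34] z:[65/3,103/3] -> hit [65/3,33], descend [26, 32]
    N26 x:[41/2,30] y:[14,23] z:[22,89/3] -> hit [22,23], descend [3, 23]
      N3 x:[47/2,30] y:[18,21] z:[22,80/3] -> miss, prune
      N23 x:[41/2,30] y:[14,23] z:[77/3,89/3] -> miss, prune
    N32 x:[47/2,33] y:[23,34] z:[65/3,103/3] -> hit [47/2,33], descend [12, 25]
      N12 x:[49/2,32] y:[23,65/2] z:[65/3,74/3] -> hit [49/2,74/3], descend [5, 17]
        N5 x:[49/2,32] y:[57/2,65/2] z:[65/3,24] -> miss, prune
        N17 x:[51/2,55/2] y:[23,47/2] z:[24,74/3] -> miss, prune
      N25 x:[47/2,33] y:[25,34] z:[30,103/3] -> hit [30,33], descend [10, 21]
        N10 x:[32,33] y:[63/2,34] z:[33,103/3] -> hit [33,33] leaf, test {P1@t=33}
        N21 x:[47/2,53/2] y:[25,27] z:[30,95/3] -> miss, prune
  N16 x:[32,42] y:[29/2,67/2] z:[73/3,94/3] -> miss, prune

13 AABB tests over nodes [0, 4, 26, 3, 23, 32, 12, 5, 17, 25, 10, 21, 16]; 1 leaf entered; closest P1.

== RESULT ==
1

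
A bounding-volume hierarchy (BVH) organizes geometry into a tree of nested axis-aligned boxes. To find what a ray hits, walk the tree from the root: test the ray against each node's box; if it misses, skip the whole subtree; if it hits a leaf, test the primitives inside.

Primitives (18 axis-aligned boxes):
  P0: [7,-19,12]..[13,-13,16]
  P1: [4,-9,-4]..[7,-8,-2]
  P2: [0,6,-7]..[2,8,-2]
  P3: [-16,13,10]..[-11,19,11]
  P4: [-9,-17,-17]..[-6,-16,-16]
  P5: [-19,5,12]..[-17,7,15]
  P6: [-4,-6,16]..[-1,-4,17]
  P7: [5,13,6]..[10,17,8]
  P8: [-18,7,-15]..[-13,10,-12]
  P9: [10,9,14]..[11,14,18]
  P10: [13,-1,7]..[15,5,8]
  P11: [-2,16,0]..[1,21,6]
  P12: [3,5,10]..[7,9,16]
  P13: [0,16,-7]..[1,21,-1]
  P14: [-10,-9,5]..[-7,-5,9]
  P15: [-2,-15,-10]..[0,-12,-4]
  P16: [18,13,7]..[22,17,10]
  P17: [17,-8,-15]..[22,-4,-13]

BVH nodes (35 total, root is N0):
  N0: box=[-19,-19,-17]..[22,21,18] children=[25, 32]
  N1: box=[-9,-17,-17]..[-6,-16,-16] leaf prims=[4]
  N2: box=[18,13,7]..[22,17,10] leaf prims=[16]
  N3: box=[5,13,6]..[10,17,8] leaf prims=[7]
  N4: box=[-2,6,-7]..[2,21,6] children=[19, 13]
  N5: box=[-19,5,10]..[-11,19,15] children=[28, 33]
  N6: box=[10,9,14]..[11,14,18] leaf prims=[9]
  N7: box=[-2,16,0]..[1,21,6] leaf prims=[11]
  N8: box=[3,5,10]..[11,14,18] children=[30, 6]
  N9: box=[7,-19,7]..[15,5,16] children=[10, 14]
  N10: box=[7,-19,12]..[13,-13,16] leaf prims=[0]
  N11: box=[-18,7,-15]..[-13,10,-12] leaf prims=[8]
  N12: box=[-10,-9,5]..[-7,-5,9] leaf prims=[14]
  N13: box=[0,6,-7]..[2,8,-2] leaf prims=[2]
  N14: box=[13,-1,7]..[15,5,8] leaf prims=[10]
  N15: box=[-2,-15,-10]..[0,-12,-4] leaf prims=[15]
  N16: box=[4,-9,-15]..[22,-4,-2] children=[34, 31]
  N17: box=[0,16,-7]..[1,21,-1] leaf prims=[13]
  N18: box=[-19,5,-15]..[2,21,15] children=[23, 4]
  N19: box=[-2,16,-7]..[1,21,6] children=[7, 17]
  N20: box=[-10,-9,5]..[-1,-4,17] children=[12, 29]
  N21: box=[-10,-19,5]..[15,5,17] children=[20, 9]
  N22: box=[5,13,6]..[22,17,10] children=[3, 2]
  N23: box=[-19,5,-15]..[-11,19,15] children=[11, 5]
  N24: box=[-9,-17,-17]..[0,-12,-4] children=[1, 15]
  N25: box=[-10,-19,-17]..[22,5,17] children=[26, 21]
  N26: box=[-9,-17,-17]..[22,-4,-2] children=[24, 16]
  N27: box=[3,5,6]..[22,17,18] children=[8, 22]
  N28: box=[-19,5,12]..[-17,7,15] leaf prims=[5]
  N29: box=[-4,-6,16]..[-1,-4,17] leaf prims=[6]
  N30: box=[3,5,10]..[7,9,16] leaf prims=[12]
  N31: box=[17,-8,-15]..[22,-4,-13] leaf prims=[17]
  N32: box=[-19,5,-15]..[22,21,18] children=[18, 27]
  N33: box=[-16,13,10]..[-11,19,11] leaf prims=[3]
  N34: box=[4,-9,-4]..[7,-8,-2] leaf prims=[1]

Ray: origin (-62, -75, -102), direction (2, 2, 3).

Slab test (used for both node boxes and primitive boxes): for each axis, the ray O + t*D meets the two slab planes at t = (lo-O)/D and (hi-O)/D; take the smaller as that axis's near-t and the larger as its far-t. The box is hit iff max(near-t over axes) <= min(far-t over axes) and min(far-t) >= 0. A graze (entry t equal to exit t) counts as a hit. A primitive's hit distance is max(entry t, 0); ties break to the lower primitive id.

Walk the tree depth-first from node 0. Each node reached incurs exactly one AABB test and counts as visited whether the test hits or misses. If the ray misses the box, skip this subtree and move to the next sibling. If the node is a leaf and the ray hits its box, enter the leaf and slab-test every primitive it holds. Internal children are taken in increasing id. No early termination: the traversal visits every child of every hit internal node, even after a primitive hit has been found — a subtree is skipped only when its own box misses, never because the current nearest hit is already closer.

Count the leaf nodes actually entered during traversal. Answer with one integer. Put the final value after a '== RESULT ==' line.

Walk:
N0 x:[43/2,42] y:[28,48] z:[85/3,40] -> hit [85/3,40], descend [25, 32]
  N25 x:[26,42] y:[28,40] z:[85/3,119/3] -> hit [85/3,119/3], descend [21, 26]
    N21 x:[26,77/2] y:[28,40] z:[107/3,119/3] -> hit [107/3,77/2], descend [9, 20]
      N9 x:[69/2,77/2] y:[28,40] z:[109/3,118/3] -> hit [109/3,77/2], descend [10, 14]
        N10 x:[69/2,75/2] y:[28,31] z:[38,118/3] -> miss, prune
        N14 x:[75/2,77/2] y:[37,40] z:[109/3,110/3] -> miss, prune
      N20 x:[26,61/2] y:[33,71/2] z:[107/3,119/3] -> miss, prune
    N26 x:[53/2,42] y:[29,71/2] z:[85/3,100/3] -> hit [29,100/3], descend [16, 24]
      N16 x:[33,42] y:[33,71/2] z:[29,100/3] -> hit [33,100/3], descend [31, 34]
        N31 x:[79/2,42] y:[67/2,71/2] z:[29,89/3] -> miss, prune
        N34 x:[33,69/2] y:[33,67/2] z:[98/3,100/3] -> hit [33,100/3] leaf, test {P1@t=33}
      N24 x:[53/2,31] y:[29,63/2] z:[85/3,98/3] -> hit [29,31], descend [1, 15]
        N1 x:[53/2,28] y:[29,59/2] z:[85/3,86/3] -> miss, prune
        N15 x:[30,31] y:[30,63/2] z:[92/3,98/3] -> hit [92/3,31] leaf, test {P15@t=92/3}
  N32 x:[43/2,42] y:[40,48] z:[29,40] -> hit [40,40], descend [18, 27]
    N18 x:[43/2,32] y:[40,48] z:[29,39] -> miss, prune
    N27 x:[65/2,42] y:[40,46] z:[36,40] -> hit [40,40], descend [8, 22]
      N8 x:[65/2,73/2] y:[40,89/2] z:[112/3,40] -> miss, prune
      N22 x:[67/2,42] y:[44,46] z:[36,112/3] -> miss, prune

19 AABB tests over nodes [0, 25, 21, 9, 10, 14, 20, 26, 16, 31, 34, 24, 1, 15, 32, 18, 27, 8, 22]; 2 leaves entered; closest P15.

== RESULT ==
2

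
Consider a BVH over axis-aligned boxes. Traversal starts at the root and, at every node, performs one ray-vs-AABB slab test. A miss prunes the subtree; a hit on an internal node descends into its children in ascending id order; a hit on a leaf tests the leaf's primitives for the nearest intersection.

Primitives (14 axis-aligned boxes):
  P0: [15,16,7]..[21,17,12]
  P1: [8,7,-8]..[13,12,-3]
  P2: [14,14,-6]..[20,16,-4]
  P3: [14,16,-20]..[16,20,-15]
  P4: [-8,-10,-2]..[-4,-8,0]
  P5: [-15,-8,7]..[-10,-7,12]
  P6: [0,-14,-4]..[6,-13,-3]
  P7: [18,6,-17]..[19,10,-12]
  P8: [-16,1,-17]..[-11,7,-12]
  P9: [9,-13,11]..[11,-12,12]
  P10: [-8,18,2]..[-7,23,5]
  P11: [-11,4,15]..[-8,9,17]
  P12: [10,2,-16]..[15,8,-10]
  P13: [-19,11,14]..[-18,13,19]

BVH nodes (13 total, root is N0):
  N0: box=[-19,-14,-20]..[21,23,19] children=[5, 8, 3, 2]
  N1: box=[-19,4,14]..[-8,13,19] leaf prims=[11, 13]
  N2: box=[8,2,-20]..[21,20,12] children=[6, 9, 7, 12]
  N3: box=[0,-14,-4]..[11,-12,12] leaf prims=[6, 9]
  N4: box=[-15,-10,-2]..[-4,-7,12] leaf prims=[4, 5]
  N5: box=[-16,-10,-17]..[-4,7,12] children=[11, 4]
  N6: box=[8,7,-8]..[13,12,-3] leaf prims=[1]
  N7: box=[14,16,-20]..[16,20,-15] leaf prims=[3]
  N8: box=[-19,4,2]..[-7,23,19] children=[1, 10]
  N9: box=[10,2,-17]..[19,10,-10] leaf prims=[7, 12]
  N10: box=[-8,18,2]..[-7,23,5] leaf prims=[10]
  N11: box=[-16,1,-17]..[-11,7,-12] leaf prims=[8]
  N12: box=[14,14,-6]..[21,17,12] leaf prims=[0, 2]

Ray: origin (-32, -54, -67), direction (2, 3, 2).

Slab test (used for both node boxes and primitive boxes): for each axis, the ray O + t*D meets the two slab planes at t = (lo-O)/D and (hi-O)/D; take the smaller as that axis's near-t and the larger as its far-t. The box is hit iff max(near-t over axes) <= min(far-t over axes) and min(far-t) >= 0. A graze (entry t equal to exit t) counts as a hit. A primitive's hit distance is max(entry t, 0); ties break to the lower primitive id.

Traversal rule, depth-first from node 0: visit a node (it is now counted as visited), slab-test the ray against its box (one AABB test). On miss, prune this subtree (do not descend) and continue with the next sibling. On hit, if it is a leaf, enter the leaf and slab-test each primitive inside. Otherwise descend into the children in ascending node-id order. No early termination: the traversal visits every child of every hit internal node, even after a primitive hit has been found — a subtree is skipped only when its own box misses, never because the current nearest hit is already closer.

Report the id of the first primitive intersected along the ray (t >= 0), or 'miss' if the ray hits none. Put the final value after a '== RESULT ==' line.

Walk:
N0 x:[13/2,53/2] y:[40/3,77/3] z:[47/2,43] -> hit [47/2,77/3], descend [2, 3, 5, 8]
  N2 x:[20,53/2] y:[56/3,74/3] z:[47/2,79/2] -> hit [47/2,74/3], descend [6, 7, 9, 12]
    N6 x:[20,45/2] y:[61/3,22] z:[59/2,32] -> miss, prune
    N7 x:[23,24] y:[70/3,74/3] z:[47/2,26] -> hit [47/2,24] leaf, test {P3@t=47/2}
    N9 x:[21,51/2] y:[56/3,64/3] z:[25,57/2] -> miss, prune
    N12 x:[23,53/2] y:[68/3,71/3] z:[61/2,79/2] -> miss, prune
  N3 x:[16,43/2] y:[40/3,14] z:[63/2,79/2] -> miss, prune
  N5 x:[8,14] y:[44/3,61/3] z:[25,79/2] -> miss, prune
  N8 x:[13/2,25/2] y:[58/3,77/3] z:[69/2,43] -> miss, prune

Summary -> nodes [0, 2, 6, 7, 9, 12, 3, 5, 8]; box-tests=9; leaf-entries=1; first=P3

== RESULT ==
3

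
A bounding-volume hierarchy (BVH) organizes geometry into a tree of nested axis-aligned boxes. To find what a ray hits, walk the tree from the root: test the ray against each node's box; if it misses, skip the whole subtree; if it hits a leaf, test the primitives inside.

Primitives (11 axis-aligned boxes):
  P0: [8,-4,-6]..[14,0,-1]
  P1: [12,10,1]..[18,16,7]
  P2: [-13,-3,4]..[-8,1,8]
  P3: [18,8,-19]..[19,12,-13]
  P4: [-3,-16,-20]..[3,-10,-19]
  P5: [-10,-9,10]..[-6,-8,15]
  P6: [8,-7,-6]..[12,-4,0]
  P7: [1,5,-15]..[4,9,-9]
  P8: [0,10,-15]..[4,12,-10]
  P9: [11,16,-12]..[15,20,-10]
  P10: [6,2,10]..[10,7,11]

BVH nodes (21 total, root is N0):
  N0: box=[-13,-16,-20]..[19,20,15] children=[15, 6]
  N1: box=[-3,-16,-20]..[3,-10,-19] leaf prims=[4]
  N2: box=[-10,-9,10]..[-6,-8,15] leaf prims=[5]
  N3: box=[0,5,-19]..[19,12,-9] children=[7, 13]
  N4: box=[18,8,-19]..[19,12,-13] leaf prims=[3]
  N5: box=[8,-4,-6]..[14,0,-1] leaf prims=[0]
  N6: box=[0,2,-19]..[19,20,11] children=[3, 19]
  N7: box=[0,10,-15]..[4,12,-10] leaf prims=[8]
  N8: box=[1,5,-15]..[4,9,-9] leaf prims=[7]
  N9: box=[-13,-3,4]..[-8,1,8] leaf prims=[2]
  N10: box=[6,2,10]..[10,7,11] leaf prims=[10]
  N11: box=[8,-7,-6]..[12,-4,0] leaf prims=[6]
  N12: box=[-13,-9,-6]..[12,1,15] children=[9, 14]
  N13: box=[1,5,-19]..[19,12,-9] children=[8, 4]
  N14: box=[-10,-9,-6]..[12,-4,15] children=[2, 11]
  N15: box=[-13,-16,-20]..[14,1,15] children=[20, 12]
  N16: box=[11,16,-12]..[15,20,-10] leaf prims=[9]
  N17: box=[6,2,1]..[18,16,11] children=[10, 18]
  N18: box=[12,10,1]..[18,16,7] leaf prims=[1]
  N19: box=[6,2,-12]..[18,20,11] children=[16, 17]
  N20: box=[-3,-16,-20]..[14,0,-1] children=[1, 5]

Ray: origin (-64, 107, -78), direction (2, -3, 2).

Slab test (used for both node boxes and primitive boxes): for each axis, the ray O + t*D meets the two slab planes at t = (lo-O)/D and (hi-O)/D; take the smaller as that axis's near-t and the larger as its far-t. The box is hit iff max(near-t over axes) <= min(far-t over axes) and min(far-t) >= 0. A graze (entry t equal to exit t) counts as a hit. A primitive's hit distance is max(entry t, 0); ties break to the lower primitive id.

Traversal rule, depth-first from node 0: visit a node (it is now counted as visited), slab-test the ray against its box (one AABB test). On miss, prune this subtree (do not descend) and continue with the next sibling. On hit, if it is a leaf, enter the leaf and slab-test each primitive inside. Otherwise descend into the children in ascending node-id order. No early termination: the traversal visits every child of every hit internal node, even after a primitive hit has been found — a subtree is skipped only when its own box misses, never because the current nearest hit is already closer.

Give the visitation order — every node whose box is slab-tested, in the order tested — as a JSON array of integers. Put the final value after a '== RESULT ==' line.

Trace the traversal:
N0 x:[51/2,83/2] y:[29,41] z:[29,93/2] -> hit [29,41], descend [6, 15]
  N6 x:[32,83/2] y:[29,35] z:[59/2,89/2] -> hit [32,35], descend [3, 19]
    N3 x:[32,83/2] y:[95/3,34] z:[59/2,69/2] -> hit [32,34], descend [7, 13]
      N7 x:[32,34] y:[95/3,97/3] z:[63/2,34] -> hit [32,97/3] leaf, test {P8@t=32}
      N13 x:[65/2,83/2] y:[95/3,34] z:[59/2,69/2] -> hit [65/2,34], descend [4, 8]
        N4 x:[41,83/2] y:[95/3,33] z:[59/2,65/2] -> miss, prune
        N8 x:[65/2,34] y:[98/3,34] z:[63/2,69/2] -> hit [98/3,34] leaf, test {P7@t=98/3}
    N19 x:[35,41] y:[29,35] z:[33,89/2] -> hit [35,35], descend [16, 17]
      N16 x:[75/2,79/2] y:[29,91/3] z:[33,34] -> miss, prune
      N17 x:[35,41] y:[91/3,35] z:[79/2,89/2] -> miss, prune
  N15 x:[51/2,39] y:[106/3,41] z:[29,93/2] -> hit [106/3,39], descend [12, 20]
    N12 x:[51/2,38] y:[106/3,116/3] z:[36,93/2] -> hit [36,38], descend [9, 14]
      N9 x:[51/2,28] y:[106/3,110/3] z:[41,43] -> miss, prune
      N14 x:[27,38] y:[37,116/3] z:[36,93/2] -> hit [37,38], descend [2, 11]
        N2 x:[27,29] y:[115/3,116/3] z:[44,93/2] -> miss, prune
        N11 x:[36,38] y:[37,38] z:[36,39] -> hit [37,38] leaf, test {P6@t=37}
    N20 x:[61/2,39] y:[107/3,41] z:[29,77/2] -> hit [107/3,77/2], descend [1, 5]
      N1 x:[61/2,67/2] y:[39,41] z:[29,59/2] -> miss, prune
      N5 x:[36,39] y:[107/3,37] z:[36,77/2] -> hit [36,37] leaf, test {P0@t=36}

order=[0, 6, 3, 7, 13, 4, 8, 19, 16, 17, 15, 12, 9, 14, 2, 11, 20, 1, 5]  |boxes|=19  |leaves|=4  hit=P8

== RESULT ==
[0, 6, 3, 7, 13, 4, 8, 19, 16, 17, 15, 12, 9, 14, 2, 11, 20, 1, 5]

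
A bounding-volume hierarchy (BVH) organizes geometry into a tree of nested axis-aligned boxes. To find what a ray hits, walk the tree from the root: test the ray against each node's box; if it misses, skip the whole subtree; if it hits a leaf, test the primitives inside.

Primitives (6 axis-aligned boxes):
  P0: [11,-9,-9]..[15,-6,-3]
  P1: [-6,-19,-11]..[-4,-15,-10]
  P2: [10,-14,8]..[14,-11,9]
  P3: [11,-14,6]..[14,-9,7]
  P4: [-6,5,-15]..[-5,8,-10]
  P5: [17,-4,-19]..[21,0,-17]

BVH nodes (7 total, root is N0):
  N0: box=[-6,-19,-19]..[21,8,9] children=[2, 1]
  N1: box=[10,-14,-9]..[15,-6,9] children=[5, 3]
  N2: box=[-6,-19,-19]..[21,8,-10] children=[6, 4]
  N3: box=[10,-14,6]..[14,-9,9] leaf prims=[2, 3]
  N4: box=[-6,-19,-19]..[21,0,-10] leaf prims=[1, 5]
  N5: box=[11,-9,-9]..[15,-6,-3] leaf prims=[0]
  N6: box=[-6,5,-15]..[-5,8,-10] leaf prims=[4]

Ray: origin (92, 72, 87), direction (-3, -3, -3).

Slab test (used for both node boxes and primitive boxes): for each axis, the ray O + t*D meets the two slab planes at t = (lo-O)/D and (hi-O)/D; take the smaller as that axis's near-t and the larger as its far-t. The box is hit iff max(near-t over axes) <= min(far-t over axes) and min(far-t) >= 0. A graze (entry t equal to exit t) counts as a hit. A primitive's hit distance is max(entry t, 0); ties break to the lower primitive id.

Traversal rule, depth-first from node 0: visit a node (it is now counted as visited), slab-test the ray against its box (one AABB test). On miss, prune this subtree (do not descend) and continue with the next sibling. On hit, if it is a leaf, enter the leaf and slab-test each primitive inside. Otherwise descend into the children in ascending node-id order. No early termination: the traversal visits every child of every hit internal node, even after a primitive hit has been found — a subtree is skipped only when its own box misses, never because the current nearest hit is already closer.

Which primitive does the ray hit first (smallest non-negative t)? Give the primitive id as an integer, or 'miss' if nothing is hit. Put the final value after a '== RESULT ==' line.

Walk:
N0 x:[71/3,98/3] y:[64/3,91/3] z:[26,106/3] -> hit [26,91/3], descend [1, 2]
  N1 x:[77/3,82/3] y:[26,86/3] z:[26,32] -> hit [26,82/3], descend [3, 5]
    N3 x:[26,82/3] y:[27,86/3] z:[26,27] -> hit [27,27] leaf, test {P2(miss), P3@t=27}
    N5 x:[77/3,27] y:[26,27] z:[30,32] -> miss, prune
  N2 x:[71/3,98/3] y:[64/3,91/3] z:[97/3,106/3] -> miss, prune

Visited [0, 1, 3, 5, 2]. Tests: 5 box, 1 leaf. Nearest: P3.

== RESULT ==
3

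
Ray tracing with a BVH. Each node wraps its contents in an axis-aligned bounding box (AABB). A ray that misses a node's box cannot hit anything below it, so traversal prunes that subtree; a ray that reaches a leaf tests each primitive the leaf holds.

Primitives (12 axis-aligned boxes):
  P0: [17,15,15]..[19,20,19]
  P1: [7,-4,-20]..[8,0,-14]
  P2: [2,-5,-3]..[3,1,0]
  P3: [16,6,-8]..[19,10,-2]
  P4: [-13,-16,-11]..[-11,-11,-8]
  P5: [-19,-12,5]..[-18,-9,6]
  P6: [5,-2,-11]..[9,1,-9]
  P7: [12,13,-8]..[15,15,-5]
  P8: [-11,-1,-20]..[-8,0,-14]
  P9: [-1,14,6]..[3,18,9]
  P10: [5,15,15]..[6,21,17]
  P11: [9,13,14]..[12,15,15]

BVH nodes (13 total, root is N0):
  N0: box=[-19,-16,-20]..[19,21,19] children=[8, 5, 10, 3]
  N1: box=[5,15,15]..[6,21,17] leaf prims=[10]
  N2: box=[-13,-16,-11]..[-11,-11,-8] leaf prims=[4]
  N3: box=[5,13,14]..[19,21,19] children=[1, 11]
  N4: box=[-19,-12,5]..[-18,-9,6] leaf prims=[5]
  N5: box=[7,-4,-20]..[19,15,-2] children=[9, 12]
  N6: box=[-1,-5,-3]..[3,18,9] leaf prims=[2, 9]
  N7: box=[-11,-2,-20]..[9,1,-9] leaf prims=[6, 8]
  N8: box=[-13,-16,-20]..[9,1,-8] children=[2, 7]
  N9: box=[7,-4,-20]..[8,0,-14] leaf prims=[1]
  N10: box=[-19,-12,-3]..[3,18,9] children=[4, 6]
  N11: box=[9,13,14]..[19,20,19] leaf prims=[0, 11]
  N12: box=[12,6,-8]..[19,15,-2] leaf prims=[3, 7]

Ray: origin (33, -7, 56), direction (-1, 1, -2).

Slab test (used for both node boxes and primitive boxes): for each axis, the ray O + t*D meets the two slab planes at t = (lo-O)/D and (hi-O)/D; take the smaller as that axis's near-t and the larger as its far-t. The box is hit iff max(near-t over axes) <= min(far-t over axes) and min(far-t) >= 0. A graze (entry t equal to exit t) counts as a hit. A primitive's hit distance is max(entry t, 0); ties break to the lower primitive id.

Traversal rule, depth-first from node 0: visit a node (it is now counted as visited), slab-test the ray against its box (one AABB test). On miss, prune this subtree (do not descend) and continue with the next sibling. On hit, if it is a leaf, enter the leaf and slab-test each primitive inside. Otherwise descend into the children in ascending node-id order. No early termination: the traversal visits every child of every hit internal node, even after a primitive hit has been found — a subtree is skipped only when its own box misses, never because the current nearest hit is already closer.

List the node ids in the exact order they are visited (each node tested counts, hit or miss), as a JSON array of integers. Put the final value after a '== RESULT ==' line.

Trace the traversal:
N0 x:[14,52] y:[-9,28] z:[37/2,38] -> hit [37/2,28], descend [3, 5, 8, 10]
  N3 x:[14,28] y:[20,28] z:[37/2,21] -> hit [20,21], descend [1, 11]
    N1 x:[27,28] y:[22,28] z:[39/2,41/2] -> miss, prune
    N11 x:[14,24] y:[20,27] z:[37/2,21] -> hit [20,21] leaf, test {P0(miss), P11@t=21}
  N5 x:[14,26] y:[3,22] z:[29,38] -> miss, prune
  N8 x:[24,46] y:[-9,8] z:[32,38] -> miss, prune
  N10 x:[30,52] y:[-5,25] z:[47/2,59/2] -> miss, prune

Visited [0, 3, 1, 11, 5, 8, 10]. Tests: 7 box, 1 leaf. Nearest: P11.

== RESULT ==
[0, 3, 1, 11, 5, 8, 10]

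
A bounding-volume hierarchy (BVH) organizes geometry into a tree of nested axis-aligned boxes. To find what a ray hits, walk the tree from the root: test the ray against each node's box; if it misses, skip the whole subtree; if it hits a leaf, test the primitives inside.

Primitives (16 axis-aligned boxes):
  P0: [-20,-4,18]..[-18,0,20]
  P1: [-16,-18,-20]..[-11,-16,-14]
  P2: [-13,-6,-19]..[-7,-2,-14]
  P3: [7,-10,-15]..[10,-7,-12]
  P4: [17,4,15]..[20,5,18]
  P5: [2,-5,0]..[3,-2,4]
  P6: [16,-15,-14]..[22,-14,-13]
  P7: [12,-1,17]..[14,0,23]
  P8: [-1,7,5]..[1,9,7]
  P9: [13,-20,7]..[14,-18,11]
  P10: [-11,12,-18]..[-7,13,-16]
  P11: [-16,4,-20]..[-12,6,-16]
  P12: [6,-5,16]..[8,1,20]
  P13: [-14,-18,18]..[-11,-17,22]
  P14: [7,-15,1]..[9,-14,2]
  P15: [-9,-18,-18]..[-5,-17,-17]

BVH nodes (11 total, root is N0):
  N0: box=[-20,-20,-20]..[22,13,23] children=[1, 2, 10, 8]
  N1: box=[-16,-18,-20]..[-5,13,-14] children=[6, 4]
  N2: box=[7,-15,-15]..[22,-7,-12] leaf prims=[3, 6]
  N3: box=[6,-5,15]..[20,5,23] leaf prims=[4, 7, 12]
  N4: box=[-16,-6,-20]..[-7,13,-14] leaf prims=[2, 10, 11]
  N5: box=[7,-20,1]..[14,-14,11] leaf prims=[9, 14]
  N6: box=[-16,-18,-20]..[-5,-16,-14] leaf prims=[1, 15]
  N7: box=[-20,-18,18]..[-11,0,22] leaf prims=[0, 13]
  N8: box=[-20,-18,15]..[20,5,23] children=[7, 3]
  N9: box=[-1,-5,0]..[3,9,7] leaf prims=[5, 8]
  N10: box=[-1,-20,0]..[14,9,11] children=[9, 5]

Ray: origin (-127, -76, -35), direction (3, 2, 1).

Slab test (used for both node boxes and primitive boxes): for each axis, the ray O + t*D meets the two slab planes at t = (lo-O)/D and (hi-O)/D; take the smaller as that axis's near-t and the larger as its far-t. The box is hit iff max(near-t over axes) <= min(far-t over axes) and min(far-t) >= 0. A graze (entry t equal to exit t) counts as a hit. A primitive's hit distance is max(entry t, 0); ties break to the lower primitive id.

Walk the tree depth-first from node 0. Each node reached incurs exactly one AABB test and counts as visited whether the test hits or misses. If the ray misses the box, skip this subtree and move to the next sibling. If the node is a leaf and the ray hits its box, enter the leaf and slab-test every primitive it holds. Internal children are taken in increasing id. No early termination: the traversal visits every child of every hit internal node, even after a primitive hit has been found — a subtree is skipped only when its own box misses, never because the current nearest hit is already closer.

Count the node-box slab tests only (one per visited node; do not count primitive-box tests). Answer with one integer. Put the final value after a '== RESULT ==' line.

Traverse from the root:
N0 x:[107/3,149/3] y:[28,89/2] z:[15,58] -> hit [107/3,89/2], descend [1, 2, 8, 10]
  N1 x:[37,122/3] y:[29,89/2] z:[15,21] -> miss, prune
  N2 x:[134/3,149/3] y:[61/2,69/2] z:[20,23] -> miss, prune
  N8 x:[107/3,49] y:[29,81/2] z:[50,58] -> miss, prune
  N10 x:[42,47] y:[28,85/2] z:[35,46] -> hit [42,85/2], descend [5, 9]
    N5 x:[134/3,47] y:[28,31] z:[36,46] -> miss, prune
    N9 x:[42,130/3] y:[71/2,85/2] z:[35,42] -> hit [42,42] leaf, test {P5(miss), P8@t=42}

Summary -> nodes [0, 1, 2, 8, 10, 5, 9]; box-tests=7; leaf-entries=1; first=P8

== RESULT ==
7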